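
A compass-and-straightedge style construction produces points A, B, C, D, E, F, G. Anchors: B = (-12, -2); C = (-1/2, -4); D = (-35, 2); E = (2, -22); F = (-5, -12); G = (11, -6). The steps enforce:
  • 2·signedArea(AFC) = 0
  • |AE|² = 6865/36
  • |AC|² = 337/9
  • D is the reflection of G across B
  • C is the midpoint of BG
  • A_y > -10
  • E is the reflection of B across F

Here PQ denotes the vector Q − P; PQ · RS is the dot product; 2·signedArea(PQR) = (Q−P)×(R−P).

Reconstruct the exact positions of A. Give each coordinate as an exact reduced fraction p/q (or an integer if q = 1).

1. A_x = -7/2  [line -8·x + 9/2·y + 14 = 0 ∩ |AE|² = 6865/36]
2. A_y = -28/3  [line -8·x + 9/2·y + 14 = 0 ∩ |AE|² = 6865/36]
   → A = (-7/2, -28/3)

A = (-7/2, -28/3)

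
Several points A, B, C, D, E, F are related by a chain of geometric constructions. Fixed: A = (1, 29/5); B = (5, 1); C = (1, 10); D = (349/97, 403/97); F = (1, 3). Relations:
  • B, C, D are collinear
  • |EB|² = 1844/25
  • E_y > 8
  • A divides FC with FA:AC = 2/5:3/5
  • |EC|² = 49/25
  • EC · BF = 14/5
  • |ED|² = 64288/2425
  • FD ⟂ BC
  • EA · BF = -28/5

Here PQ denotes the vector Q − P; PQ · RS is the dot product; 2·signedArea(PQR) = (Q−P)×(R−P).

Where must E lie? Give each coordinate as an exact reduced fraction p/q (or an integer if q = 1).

E = (1, 43/5)

1. E_x = 1  [line 4·x + -2·y + 66/5 = 0 ∩ |EB|² = 1844/25]
2. E_y = 43/5  [line 4·x + -2·y + 66/5 = 0 ∩ |EB|² = 1844/25]
   → E = (1, 43/5)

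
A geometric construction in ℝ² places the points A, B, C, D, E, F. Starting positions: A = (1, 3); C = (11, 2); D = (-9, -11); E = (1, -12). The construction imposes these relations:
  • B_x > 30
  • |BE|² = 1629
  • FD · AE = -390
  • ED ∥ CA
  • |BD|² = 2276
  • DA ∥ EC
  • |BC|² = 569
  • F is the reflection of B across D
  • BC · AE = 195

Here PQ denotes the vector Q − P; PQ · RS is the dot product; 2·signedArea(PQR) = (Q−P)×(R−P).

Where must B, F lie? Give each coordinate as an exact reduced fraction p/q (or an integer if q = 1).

1. B_y = 15  [BC · AE = 195]
2. B_x = 31  [|BC|² = 569]
   → B = (31, 15)
3. F_x = -49  [F is the reflection of B across D]
4. F_y = -37  [F is the reflection of B across D]
   → F = (-49, -37)

B = (31, 15)
F = (-49, -37)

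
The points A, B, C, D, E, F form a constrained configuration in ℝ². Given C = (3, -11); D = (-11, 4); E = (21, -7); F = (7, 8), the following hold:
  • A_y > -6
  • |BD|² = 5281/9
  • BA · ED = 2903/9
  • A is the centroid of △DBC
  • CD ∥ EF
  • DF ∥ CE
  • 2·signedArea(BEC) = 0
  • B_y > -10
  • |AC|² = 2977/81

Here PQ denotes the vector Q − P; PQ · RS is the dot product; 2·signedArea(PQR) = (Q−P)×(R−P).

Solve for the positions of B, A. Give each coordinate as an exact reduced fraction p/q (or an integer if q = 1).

1. B_x = 9  [line 4·x + -18·y + -210 = 0 ∩ |BD|² = 5281/9]
2. B_y = -29/3  [line 4·x + -18·y + -210 = 0 ∩ |BD|² = 5281/9]
   → B = (9, -29/3)
3. A_x = 1/3  [A is the centroid of △DBC]
4. A_y = -50/9  [A is the centroid of △DBC]
   → A = (1/3, -50/9)

A = (1/3, -50/9)
B = (9, -29/3)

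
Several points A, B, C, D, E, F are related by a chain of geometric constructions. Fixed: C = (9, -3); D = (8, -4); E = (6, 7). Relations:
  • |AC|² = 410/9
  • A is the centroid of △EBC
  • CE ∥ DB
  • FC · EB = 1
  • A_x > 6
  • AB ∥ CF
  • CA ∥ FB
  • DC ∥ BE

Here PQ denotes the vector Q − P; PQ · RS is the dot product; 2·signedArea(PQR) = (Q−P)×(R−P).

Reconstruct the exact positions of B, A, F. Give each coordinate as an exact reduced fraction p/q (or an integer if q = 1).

A = (20/3, 10/3)
B = (5, 6)
F = (22/3, -1/3)

1. B_x = 5  [DC ∥ BE ∩ CE ∥ DB]
2. B_y = 6  [DC ∥ BE ∩ CE ∥ DB]
   → B = (5, 6)
3. A_x = 20/3  [A is the centroid of △EBC]
4. A_y = 10/3  [A is the centroid of △EBC]
   → A = (20/3, 10/3)
5. F_x = 22/3  [CA ∥ FB ∩ AB ∥ CF]
6. F_y = -1/3  [CA ∥ FB ∩ AB ∥ CF]
   → F = (22/3, -1/3)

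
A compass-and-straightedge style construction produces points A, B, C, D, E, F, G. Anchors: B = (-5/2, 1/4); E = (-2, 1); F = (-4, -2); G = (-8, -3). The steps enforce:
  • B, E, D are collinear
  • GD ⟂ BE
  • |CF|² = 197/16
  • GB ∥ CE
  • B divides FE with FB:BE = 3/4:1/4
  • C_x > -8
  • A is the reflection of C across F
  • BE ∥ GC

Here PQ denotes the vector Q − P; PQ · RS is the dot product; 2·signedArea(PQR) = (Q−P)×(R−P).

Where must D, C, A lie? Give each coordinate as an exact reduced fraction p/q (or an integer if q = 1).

1. D_x = -74/13  [B, E, D are collinear ∩ GD ⟂ BE]
2. D_y = -59/13  [B, E, D are collinear ∩ GD ⟂ BE]
   → D = (-74/13, -59/13)
3. C_x = -15/2  [GB ∥ CE ∩ BE ∥ GC]
4. C_y = -9/4  [GB ∥ CE ∩ BE ∥ GC]
   → C = (-15/2, -9/4)
5. A_x = -1/2  [A is the reflection of C across F]
6. A_y = -7/4  [A is the reflection of C across F]
   → A = (-1/2, -7/4)

A = (-1/2, -7/4)
C = (-15/2, -9/4)
D = (-74/13, -59/13)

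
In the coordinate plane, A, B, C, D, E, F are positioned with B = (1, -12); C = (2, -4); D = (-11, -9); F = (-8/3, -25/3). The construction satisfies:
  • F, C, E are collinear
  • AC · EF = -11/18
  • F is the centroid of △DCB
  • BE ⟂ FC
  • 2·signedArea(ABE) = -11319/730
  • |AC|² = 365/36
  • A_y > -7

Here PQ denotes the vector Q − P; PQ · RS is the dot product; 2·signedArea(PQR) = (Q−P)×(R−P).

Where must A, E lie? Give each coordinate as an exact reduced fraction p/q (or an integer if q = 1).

A = (-1/3, -37/6)
E = (-922/365, -2994/365)

1. E_x = -922/365  [F, C, E are collinear ∩ BE ⟂ FC]
2. E_y = -2994/365  [F, C, E are collinear ∩ BE ⟂ FC]
   → E = (-922/365, -2994/365)
3. A_x = -1/3  [line -1386/365·x + -1287/365·y + -16797/730 = 0 ∩ |AC|² = 365/36]
4. A_y = -37/6  [line -1386/365·x + -1287/365·y + -16797/730 = 0 ∩ |AC|² = 365/36]
   → A = (-1/3, -37/6)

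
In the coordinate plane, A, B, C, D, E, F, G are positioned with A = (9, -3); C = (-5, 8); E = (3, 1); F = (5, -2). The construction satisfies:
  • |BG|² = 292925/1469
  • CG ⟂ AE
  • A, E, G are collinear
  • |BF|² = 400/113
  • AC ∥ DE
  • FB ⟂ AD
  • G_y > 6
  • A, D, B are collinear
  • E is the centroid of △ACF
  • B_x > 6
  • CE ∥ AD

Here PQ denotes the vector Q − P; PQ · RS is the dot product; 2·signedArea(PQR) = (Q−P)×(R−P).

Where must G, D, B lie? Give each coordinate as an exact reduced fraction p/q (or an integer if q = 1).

B = (705/113, -66/113)
D = (17, -10)
G = (-75/13, 89/13)

1. G_x = -75/13  [A, E, G are collinear ∩ CG ⟂ AE]
2. G_y = 89/13  [A, E, G are collinear ∩ CG ⟂ AE]
   → G = (-75/13, 89/13)
3. D_x = 17  [AC ∥ DE ∩ CE ∥ AD]
4. D_y = -10  [AC ∥ DE ∩ CE ∥ AD]
   → D = (17, -10)
5. B_x = 705/113  [A, D, B are collinear ∩ FB ⟂ AD]
6. B_y = -66/113  [A, D, B are collinear ∩ FB ⟂ AD]
   → B = (705/113, -66/113)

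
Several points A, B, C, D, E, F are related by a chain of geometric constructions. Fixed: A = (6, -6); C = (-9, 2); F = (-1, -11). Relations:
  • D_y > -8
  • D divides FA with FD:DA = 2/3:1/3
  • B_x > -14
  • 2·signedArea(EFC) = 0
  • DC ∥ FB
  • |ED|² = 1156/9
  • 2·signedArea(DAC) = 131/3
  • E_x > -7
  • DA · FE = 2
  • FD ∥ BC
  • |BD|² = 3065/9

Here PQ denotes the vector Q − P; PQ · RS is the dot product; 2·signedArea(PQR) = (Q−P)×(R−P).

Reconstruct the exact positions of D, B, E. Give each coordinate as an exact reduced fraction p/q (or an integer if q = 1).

1. D_x = 11/3  [D divides FA with FD:DA = 2/3:1/3]
2. D_y = -23/3  [D divides FA with FD:DA = 2/3:1/3]
   → D = (11/3, -23/3)
3. B_x = -41/3  [FD ∥ BC ∩ DC ∥ FB]
4. B_y = -4/3  [FD ∥ BC ∩ DC ∥ FB]
   → B = (-41/3, -4/3)
5. E_x = -19/3  [2·signedArea(EFC) = 0 ∩ DA · FE = 2]
6. E_y = -7/3  [2·signedArea(EFC) = 0 ∩ DA · FE = 2]
   → E = (-19/3, -7/3)

B = (-41/3, -4/3)
D = (11/3, -23/3)
E = (-19/3, -7/3)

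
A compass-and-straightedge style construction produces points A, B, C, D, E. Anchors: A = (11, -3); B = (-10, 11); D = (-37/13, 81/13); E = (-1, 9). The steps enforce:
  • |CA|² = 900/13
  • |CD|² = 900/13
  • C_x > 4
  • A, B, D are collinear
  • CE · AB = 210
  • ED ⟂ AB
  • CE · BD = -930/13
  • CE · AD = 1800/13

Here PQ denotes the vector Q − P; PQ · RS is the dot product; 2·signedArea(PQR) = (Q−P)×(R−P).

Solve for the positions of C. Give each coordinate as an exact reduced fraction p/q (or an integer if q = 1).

C = (53/13, 21/13)

1. C_x = 53/13  [line -93/13·x + 62/13·y + 279/13 = 0 ∩ |CD|² = 900/13]
2. C_y = 21/13  [line -93/13·x + 62/13·y + 279/13 = 0 ∩ |CD|² = 900/13]
   → C = (53/13, 21/13)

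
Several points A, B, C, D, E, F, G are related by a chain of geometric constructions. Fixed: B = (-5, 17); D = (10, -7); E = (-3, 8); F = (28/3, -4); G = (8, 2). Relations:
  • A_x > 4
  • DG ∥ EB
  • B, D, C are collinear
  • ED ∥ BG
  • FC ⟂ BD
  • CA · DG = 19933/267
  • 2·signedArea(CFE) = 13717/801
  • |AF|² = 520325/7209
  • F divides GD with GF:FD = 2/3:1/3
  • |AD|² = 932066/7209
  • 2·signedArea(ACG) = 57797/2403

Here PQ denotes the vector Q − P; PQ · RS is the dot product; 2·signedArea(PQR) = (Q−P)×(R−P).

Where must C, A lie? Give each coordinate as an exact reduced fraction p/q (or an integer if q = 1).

1. C_x = 2260/267  [B, D, C are collinear ∩ FC ⟂ BD]
2. C_y = -1213/267  [B, D, C are collinear ∩ FC ⟂ BD]
   → C = (2260/267, -1213/267)
3. A_x = 1139/267  [2·signedArea(ACG) = 57797/2403 ∩ CA · DG = 19933/267]
4. A_y = 2258/801  [2·signedArea(ACG) = 57797/2403 ∩ CA · DG = 19933/267]
   → A = (1139/267, 2258/801)

A = (1139/267, 2258/801)
C = (2260/267, -1213/267)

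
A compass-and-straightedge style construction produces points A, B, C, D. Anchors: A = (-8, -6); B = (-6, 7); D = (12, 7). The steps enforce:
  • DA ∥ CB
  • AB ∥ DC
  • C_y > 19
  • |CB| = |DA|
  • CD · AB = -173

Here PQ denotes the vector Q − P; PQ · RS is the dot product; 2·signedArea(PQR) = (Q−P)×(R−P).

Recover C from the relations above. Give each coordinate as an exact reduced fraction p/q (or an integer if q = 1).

1. C_x = 14  [DA ∥ CB ∩ AB ∥ DC]
2. C_y = 20  [DA ∥ CB ∩ AB ∥ DC]
   → C = (14, 20)

C = (14, 20)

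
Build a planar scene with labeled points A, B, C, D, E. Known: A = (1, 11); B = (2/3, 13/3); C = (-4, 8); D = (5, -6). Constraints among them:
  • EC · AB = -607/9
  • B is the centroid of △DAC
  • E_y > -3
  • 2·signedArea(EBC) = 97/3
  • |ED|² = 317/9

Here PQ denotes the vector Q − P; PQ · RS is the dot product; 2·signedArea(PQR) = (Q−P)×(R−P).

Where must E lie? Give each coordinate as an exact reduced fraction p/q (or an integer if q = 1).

1. E_x = 1/3  [2·signedArea(EBC) = 97/3 ∩ EC · AB = -607/9]
2. E_y = -7/3  [2·signedArea(EBC) = 97/3 ∩ EC · AB = -607/9]
   → E = (1/3, -7/3)

E = (1/3, -7/3)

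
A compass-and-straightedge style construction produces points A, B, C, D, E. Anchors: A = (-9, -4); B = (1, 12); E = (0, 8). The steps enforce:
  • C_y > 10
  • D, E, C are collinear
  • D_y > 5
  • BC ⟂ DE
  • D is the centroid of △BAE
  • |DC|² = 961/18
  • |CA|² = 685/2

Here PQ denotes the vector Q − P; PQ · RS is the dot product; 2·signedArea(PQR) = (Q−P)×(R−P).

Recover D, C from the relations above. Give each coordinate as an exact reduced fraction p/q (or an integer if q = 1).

C = (5/2, 21/2)
D = (-8/3, 16/3)

1. D_x = -8/3  [D is the centroid of △BAE]
2. D_y = 16/3  [D is the centroid of △BAE]
   → D = (-8/3, 16/3)
3. C_x = 5/2  [D, E, C are collinear ∩ BC ⟂ DE]
4. C_y = 21/2  [D, E, C are collinear ∩ BC ⟂ DE]
   → C = (5/2, 21/2)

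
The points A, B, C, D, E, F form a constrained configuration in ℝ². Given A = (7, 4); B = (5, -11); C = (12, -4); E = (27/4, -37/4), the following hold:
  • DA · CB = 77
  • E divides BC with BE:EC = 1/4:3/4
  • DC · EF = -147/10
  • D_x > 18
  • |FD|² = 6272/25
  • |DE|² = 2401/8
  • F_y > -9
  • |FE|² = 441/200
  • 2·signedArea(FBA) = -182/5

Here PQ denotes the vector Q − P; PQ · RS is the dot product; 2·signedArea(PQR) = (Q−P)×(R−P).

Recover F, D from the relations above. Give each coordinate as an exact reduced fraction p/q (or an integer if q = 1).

D = (19, 3)
F = (39/5, -41/5)

1. F_x = 39/5  [line -15·x + 2·y + 667/5 = 0 ∩ |FE|² = 441/200]
2. F_y = -41/5  [line -15·x + 2·y + 667/5 = 0 ∩ |FE|² = 441/200]
   → F = (39/5, -41/5)
3. D_x = 19  [line -21/20·x + -21/20·y + 231/10 = 0 ∩ |FD|² = 6272/25]
4. D_y = 3  [line -21/20·x + -21/20·y + 231/10 = 0 ∩ |FD|² = 6272/25]
   → D = (19, 3)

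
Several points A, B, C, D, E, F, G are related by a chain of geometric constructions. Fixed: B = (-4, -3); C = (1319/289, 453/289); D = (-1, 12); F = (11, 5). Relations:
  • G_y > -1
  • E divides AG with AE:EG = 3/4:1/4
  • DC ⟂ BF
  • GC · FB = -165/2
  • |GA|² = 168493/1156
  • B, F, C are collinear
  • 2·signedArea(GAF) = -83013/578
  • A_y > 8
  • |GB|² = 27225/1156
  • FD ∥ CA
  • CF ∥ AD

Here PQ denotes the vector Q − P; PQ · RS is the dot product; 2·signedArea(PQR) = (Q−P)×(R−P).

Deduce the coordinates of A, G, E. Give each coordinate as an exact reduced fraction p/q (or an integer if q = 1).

A = (-2149/289, 2476/289)
E = (-3809/2312, 1855/1156)
G = (163/578, -207/289)

1. A_x = -2149/289  [CF ∥ AD ∩ FD ∥ CA]
2. A_y = 2476/289  [CF ∥ AD ∩ FD ∥ CA]
   → A = (-2149/289, 2476/289)
3. G_x = 163/578  [GC · FB = -165/2 ∩ 2·signedArea(GAF) = -83013/578]
4. G_y = -207/289  [GC · FB = -165/2 ∩ 2·signedArea(GAF) = -83013/578]
   → G = (163/578, -207/289)
5. E_x = -3809/2312  [E divides AG with AE:EG = 3/4:1/4]
6. E_y = 1855/1156  [E divides AG with AE:EG = 3/4:1/4]
   → E = (-3809/2312, 1855/1156)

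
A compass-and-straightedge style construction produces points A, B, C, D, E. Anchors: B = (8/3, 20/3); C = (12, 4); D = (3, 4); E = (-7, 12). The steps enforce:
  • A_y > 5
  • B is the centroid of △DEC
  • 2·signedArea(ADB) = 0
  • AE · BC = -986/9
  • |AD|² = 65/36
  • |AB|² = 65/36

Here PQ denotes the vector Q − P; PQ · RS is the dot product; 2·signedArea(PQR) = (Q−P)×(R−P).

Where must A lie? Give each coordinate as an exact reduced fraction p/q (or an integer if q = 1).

1. A_x = 17/6  [2·signedArea(ADB) = 0 ∩ AE · BC = -986/9]
2. A_y = 16/3  [2·signedArea(ADB) = 0 ∩ AE · BC = -986/9]
   → A = (17/6, 16/3)

A = (17/6, 16/3)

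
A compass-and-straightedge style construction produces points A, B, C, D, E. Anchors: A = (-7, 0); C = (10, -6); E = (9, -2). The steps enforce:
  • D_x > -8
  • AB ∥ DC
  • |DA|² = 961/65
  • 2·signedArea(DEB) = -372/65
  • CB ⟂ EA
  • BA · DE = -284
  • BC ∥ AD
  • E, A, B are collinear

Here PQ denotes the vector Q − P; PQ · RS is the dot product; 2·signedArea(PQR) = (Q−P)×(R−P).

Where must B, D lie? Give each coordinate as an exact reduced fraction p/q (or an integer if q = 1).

1. B_x = 681/65  [E, A, B are collinear ∩ CB ⟂ EA]
2. B_y = -142/65  [E, A, B are collinear ∩ CB ⟂ EA]
   → B = (681/65, -142/65)
3. D_x = -486/65  [AB ∥ DC ∩ BC ∥ AD]
4. D_y = -248/65  [AB ∥ DC ∩ BC ∥ AD]
   → D = (-486/65, -248/65)

B = (681/65, -142/65)
D = (-486/65, -248/65)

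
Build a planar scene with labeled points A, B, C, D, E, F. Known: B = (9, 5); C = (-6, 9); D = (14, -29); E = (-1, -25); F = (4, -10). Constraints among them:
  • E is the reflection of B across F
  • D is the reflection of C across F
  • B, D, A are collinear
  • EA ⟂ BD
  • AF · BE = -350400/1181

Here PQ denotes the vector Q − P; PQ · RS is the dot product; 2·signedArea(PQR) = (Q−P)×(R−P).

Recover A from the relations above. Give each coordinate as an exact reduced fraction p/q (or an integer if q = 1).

1. A_x = 15479/1181  [B, D, A are collinear ∩ EA ⟂ BD]
2. A_y = -27075/1181  [B, D, A are collinear ∩ EA ⟂ BD]
   → A = (15479/1181, -27075/1181)

A = (15479/1181, -27075/1181)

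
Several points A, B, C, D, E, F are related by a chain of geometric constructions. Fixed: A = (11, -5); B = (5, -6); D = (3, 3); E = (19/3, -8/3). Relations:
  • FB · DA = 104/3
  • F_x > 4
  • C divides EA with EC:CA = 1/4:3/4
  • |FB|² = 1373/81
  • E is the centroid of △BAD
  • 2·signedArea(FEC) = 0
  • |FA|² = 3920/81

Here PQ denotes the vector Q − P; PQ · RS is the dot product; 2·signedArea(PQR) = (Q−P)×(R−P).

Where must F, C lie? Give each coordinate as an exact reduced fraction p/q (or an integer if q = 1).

C = (15/2, -13/4)
F = (43/9, -17/9)

1. F_x = 43/9  [line -8·x + 8·y + 160/3 = 0 ∩ |FB|² = 1373/81]
2. F_y = -17/9  [line -8·x + 8·y + 160/3 = 0 ∩ |FB|² = 1373/81]
   → F = (43/9, -17/9)
3. C_x = 15/2  [2·signedArea(FEC) = 0 ∩ C divides EA with EC:CA = 1/4:3/4]
4. C_y = -13/4  [2·signedArea(FEC) = 0 ∩ C divides EA with EC:CA = 1/4:3/4]
   → C = (15/2, -13/4)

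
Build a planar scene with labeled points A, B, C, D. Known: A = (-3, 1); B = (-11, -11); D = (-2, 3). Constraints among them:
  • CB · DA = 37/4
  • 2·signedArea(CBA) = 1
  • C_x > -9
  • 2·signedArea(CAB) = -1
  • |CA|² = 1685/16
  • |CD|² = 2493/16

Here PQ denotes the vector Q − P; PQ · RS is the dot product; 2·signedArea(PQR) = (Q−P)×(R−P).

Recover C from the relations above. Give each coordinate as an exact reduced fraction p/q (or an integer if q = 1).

C = (-35/4, -15/2)

1. C_x = -35/4  [2·signedArea(CBA) = 1 ∩ CB · DA = 37/4]
2. C_y = -15/2  [2·signedArea(CBA) = 1 ∩ CB · DA = 37/4]
   → C = (-35/4, -15/2)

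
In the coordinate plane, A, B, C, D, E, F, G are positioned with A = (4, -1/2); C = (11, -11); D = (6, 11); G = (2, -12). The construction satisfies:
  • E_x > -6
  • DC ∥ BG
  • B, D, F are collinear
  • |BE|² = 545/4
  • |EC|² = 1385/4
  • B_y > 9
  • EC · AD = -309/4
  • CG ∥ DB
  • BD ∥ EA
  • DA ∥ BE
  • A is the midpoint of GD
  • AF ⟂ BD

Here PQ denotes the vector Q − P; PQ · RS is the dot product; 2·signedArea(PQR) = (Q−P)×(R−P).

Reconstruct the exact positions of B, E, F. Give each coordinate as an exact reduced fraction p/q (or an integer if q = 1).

B = (-3, 10)
E = (-5, -3/2)
F = (453/164, 1745/164)

1. B_x = -3  [DC ∥ BG ∩ CG ∥ DB]
2. B_y = 10  [DC ∥ BG ∩ CG ∥ DB]
   → B = (-3, 10)
3. E_x = -5  [BD ∥ EA ∩ DA ∥ BE]
4. E_y = -3/2  [BD ∥ EA ∩ DA ∥ BE]
   → E = (-5, -3/2)
5. F_x = 453/164  [B, D, F are collinear ∩ AF ⟂ BD]
6. F_y = 1745/164  [B, D, F are collinear ∩ AF ⟂ BD]
   → F = (453/164, 1745/164)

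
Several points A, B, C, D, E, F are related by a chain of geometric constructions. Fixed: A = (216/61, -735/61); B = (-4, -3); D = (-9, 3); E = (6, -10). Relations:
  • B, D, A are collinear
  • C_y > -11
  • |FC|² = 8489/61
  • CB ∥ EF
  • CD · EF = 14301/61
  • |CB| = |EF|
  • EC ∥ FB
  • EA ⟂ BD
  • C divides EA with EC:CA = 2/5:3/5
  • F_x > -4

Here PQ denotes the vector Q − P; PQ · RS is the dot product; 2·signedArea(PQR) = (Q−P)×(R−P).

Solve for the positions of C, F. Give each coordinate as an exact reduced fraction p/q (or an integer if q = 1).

1. C_x = 306/61  [C divides EA with EC:CA = 2/5:3/5]
2. C_y = -660/61  [C divides EA with EC:CA = 2/5:3/5]
   → C = (306/61, -660/61)
3. F_x = -184/61  [EC ∥ FB ∩ CB ∥ EF]
4. F_y = -133/61  [EC ∥ FB ∩ CB ∥ EF]
   → F = (-184/61, -133/61)

C = (306/61, -660/61)
F = (-184/61, -133/61)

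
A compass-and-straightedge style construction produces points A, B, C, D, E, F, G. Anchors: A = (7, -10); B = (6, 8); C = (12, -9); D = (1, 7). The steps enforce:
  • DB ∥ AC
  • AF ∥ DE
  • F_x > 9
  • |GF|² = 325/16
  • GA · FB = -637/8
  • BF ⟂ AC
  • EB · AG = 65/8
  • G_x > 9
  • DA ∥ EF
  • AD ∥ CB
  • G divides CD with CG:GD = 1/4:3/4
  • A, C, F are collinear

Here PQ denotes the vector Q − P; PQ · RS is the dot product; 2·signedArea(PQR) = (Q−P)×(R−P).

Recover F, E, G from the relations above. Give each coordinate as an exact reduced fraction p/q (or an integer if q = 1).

E = (7/2, 15/2)
F = (19/2, -19/2)
G = (37/4, -5)

1. F_x = 19/2  [A, C, F are collinear ∩ BF ⟂ AC]
2. F_y = -19/2  [A, C, F are collinear ∩ BF ⟂ AC]
   → F = (19/2, -19/2)
3. E_x = 7/2  [DA ∥ EF ∩ AF ∥ DE]
4. E_y = 15/2  [DA ∥ EF ∩ AF ∥ DE]
   → E = (7/2, 15/2)
5. G_x = 37/4  [G divides CD with CG:GD = 1/4:3/4]
6. G_y = -5  [G divides CD with CG:GD = 1/4:3/4]
   → G = (37/4, -5)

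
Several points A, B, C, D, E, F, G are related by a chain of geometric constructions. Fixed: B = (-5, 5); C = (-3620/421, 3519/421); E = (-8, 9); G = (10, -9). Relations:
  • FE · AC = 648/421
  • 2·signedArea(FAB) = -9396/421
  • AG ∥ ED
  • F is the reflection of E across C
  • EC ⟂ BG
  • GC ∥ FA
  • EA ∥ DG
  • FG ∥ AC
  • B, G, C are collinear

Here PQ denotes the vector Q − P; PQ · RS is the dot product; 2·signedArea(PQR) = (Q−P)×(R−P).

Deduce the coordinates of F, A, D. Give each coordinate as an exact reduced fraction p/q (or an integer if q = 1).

1. F_x = -3872/421  [F is the reflection of E across C]
2. F_y = 3249/421  [F is the reflection of E across C]
   → F = (-3872/421, 3249/421)
3. A_x = -11702/421  [FG ∥ AC ∩ GC ∥ FA]
4. A_y = 10557/421  [FG ∥ AC ∩ GC ∥ FA]
   → A = (-11702/421, 10557/421)
5. D_x = 12544/421  [EA ∥ DG ∩ AG ∥ ED]
6. D_y = -10557/421  [EA ∥ DG ∩ AG ∥ ED]
   → D = (12544/421, -10557/421)

A = (-11702/421, 10557/421)
D = (12544/421, -10557/421)
F = (-3872/421, 3249/421)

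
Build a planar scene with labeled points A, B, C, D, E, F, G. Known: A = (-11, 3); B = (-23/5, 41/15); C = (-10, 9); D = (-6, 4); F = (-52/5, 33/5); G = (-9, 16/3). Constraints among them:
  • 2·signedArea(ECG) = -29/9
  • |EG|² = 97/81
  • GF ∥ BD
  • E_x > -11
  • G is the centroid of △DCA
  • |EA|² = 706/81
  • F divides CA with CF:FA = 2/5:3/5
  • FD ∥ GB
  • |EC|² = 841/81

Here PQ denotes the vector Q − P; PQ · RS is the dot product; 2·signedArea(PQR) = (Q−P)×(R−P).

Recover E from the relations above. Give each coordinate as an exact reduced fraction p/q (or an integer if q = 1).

E = (-10, 52/9)

1. E_x = -10  [line 11/3·x + 1·y + 278/9 = 0 ∩ |EC|² = 841/81]
2. E_y = 52/9  [line 11/3·x + 1·y + 278/9 = 0 ∩ |EC|² = 841/81]
   → E = (-10, 52/9)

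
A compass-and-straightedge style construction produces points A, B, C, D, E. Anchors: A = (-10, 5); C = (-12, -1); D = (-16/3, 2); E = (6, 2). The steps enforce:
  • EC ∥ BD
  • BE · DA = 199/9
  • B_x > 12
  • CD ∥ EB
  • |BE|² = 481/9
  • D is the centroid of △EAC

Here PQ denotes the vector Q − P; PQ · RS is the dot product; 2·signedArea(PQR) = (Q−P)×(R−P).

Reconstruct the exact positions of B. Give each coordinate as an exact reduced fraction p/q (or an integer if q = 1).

1. B_x = 38/3  [EC ∥ BD ∩ CD ∥ EB]
2. B_y = 5  [EC ∥ BD ∩ CD ∥ EB]
   → B = (38/3, 5)

B = (38/3, 5)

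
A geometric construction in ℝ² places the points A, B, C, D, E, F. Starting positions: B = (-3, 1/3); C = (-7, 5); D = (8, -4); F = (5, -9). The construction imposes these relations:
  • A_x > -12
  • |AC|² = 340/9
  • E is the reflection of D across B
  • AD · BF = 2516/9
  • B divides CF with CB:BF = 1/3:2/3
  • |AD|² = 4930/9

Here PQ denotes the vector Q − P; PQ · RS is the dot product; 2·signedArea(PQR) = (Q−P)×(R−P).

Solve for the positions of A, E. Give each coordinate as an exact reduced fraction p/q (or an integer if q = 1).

A = (-11, 29/3)
E = (-14, 14/3)

1. A_x = -11  [line -8·x + 28/3·y + -1604/9 = 0 ∩ |AC|² = 340/9]
2. A_y = 29/3  [line -8·x + 28/3·y + -1604/9 = 0 ∩ |AC|² = 340/9]
   → A = (-11, 29/3)
3. E_x = -14  [E is the reflection of D across B]
4. E_y = 14/3  [E is the reflection of D across B]
   → E = (-14, 14/3)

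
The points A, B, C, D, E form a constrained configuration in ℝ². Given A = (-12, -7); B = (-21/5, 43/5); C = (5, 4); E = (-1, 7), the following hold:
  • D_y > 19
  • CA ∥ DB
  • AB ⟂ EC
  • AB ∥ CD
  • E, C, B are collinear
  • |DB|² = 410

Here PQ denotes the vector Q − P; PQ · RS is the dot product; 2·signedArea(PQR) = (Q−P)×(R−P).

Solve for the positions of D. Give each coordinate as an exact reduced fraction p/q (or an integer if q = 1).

D = (64/5, 98/5)

1. D_x = 64/5  [CA ∥ DB ∩ AB ∥ CD]
2. D_y = 98/5  [CA ∥ DB ∩ AB ∥ CD]
   → D = (64/5, 98/5)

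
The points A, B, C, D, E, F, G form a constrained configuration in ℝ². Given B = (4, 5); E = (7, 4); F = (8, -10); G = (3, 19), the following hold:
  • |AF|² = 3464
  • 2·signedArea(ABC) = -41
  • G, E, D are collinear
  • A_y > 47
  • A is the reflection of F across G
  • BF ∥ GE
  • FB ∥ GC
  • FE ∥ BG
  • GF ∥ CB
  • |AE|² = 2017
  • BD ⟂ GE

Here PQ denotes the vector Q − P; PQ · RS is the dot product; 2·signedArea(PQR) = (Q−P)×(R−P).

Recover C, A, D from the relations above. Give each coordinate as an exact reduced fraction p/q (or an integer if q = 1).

A = (-2, 48)
C = (-1, 34)
D = (1579/241, 1369/241)

1. C_x = -1  [GF ∥ CB ∩ FB ∥ GC]
2. C_y = 34  [GF ∥ CB ∩ FB ∥ GC]
   → C = (-1, 34)
3. A_x = -2  [A is the reflection of F across G]
4. A_y = 48  [A is the reflection of F across G]
   → A = (-2, 48)
5. D_x = 1579/241  [G, E, D are collinear ∩ BD ⟂ GE]
6. D_y = 1369/241  [G, E, D are collinear ∩ BD ⟂ GE]
   → D = (1579/241, 1369/241)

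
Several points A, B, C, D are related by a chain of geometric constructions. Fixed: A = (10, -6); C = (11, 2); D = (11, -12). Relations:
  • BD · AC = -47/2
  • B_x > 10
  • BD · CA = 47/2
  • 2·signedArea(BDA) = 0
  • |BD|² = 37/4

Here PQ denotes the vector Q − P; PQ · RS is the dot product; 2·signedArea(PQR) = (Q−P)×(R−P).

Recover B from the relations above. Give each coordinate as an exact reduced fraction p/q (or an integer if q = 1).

1. B_x = 21/2  [2·signedArea(BDA) = 0 ∩ BD · AC = -47/2]
2. B_y = -9  [2·signedArea(BDA) = 0 ∩ BD · AC = -47/2]
   → B = (21/2, -9)

B = (21/2, -9)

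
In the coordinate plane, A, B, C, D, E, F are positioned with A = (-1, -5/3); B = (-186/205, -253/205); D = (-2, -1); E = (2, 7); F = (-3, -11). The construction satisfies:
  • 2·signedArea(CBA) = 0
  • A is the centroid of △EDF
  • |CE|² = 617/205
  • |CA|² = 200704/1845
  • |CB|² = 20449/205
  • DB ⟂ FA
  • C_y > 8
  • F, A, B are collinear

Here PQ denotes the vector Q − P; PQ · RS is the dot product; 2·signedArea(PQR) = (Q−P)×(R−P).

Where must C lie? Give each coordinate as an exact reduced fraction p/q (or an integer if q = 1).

1. C_x = 243/205  [line 266/615·x + -19/205·y + 57/205 = 0 ∩ |CA|² = 200704/1845]
2. C_y = 1749/205  [line 266/615·x + -19/205·y + 57/205 = 0 ∩ |CA|² = 200704/1845]
   → C = (243/205, 1749/205)

C = (243/205, 1749/205)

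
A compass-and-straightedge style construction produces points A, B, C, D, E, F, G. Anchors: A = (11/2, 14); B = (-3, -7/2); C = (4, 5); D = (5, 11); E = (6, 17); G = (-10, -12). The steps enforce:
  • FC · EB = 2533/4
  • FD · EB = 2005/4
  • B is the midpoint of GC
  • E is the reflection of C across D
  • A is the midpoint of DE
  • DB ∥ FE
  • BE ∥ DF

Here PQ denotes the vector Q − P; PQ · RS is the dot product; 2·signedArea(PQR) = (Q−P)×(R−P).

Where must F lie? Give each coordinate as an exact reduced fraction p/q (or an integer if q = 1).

F = (14, 63/2)

1. F_x = 14  [DB ∥ FE ∩ BE ∥ DF]
2. F_y = 63/2  [DB ∥ FE ∩ BE ∥ DF]
   → F = (14, 63/2)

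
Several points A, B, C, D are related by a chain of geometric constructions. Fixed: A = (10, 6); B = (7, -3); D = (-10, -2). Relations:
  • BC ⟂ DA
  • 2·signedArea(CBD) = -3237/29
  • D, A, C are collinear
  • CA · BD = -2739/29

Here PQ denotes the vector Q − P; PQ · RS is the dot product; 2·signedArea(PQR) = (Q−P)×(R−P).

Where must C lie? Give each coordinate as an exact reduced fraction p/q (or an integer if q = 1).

C = (125/29, 108/29)

1. C_x = 125/29  [D, A, C are collinear ∩ BC ⟂ DA]
2. C_y = 108/29  [D, A, C are collinear ∩ BC ⟂ DA]
   → C = (125/29, 108/29)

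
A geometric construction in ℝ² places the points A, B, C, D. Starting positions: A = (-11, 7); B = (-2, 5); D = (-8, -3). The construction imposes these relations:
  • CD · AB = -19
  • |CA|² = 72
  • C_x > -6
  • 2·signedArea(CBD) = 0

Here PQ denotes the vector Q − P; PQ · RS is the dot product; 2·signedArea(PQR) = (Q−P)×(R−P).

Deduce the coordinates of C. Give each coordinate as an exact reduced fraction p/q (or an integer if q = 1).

1. C_x = -5  [2·signedArea(CBD) = 0 ∩ CD · AB = -19]
2. C_y = 1  [2·signedArea(CBD) = 0 ∩ CD · AB = -19]
   → C = (-5, 1)

C = (-5, 1)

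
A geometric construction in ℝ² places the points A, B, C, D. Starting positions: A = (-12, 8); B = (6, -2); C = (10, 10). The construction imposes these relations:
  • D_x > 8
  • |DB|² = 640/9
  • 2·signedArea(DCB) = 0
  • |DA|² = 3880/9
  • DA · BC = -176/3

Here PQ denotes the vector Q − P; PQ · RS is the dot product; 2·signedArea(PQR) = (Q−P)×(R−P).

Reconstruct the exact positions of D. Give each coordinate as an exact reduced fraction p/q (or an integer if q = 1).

D = (26/3, 6)

1. D_x = 26/3  [2·signedArea(DCB) = 0 ∩ DA · BC = -176/3]
2. D_y = 6  [2·signedArea(DCB) = 0 ∩ DA · BC = -176/3]
   → D = (26/3, 6)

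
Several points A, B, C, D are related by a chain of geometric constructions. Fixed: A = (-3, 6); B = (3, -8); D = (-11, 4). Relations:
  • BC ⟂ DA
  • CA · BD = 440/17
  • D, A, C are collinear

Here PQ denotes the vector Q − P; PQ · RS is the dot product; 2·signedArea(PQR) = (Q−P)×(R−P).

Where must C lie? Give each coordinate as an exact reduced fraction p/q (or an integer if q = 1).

1. C_x = -11/17  [D, A, C are collinear ∩ BC ⟂ DA]
2. C_y = 112/17  [D, A, C are collinear ∩ BC ⟂ DA]
   → C = (-11/17, 112/17)

C = (-11/17, 112/17)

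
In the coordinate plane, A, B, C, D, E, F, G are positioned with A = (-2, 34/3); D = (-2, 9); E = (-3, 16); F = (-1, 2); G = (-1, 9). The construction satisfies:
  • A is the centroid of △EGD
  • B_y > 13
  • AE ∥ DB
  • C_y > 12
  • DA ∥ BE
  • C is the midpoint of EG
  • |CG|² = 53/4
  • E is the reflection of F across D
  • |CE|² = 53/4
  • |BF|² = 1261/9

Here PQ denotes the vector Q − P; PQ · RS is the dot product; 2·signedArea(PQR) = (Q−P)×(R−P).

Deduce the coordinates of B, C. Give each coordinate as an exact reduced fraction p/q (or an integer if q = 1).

B = (-3, 41/3)
C = (-2, 25/2)

1. B_x = -3  [DA ∥ BE ∩ AE ∥ DB]
2. B_y = 41/3  [DA ∥ BE ∩ AE ∥ DB]
   → B = (-3, 41/3)
3. C_x = -2  [C is the midpoint of EG]
4. C_y = 25/2  [C is the midpoint of EG]
   → C = (-2, 25/2)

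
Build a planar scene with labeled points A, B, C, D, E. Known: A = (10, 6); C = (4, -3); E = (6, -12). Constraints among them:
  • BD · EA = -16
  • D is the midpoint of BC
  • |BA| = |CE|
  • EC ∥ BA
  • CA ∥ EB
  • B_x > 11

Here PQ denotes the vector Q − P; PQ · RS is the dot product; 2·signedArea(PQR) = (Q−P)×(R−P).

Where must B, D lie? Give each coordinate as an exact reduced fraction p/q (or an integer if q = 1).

1. B_x = 12  [EC ∥ BA ∩ CA ∥ EB]
2. B_y = -3  [EC ∥ BA ∩ CA ∥ EB]
   → B = (12, -3)
3. D_x = 8  [D is the midpoint of BC]
4. D_y = -3  [D is the midpoint of BC]
   → D = (8, -3)

B = (12, -3)
D = (8, -3)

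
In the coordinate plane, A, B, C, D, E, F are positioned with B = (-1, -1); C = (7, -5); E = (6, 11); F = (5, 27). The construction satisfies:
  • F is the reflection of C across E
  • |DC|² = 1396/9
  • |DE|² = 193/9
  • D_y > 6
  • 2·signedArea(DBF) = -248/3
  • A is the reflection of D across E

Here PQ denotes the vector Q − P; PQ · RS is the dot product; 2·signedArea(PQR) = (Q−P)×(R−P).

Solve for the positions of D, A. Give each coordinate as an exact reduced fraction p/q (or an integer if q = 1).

A = (25/3, 15)
D = (11/3, 7)

1. D_x = 11/3  [line -28·x + 6·y + 182/3 = 0 ∩ |DC|² = 1396/9]
2. D_y = 7  [line -28·x + 6·y + 182/3 = 0 ∩ |DC|² = 1396/9]
   → D = (11/3, 7)
3. A_x = 25/3  [A is the reflection of D across E]
4. A_y = 15  [A is the reflection of D across E]
   → A = (25/3, 15)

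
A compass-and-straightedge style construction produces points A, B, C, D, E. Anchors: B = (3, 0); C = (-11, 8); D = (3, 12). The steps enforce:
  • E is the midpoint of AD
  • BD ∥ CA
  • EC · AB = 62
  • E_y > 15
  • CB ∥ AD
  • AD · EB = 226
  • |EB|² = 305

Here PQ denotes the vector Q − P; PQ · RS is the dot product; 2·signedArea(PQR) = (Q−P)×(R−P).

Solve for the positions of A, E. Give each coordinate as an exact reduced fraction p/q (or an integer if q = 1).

A = (-11, 20)
E = (-4, 16)

1. A_x = -11  [CB ∥ AD ∩ BD ∥ CA]
2. A_y = 20  [CB ∥ AD ∩ BD ∥ CA]
   → A = (-11, 20)
3. E_x = -4  [E is the midpoint of AD]
4. E_y = 16  [E is the midpoint of AD]
   → E = (-4, 16)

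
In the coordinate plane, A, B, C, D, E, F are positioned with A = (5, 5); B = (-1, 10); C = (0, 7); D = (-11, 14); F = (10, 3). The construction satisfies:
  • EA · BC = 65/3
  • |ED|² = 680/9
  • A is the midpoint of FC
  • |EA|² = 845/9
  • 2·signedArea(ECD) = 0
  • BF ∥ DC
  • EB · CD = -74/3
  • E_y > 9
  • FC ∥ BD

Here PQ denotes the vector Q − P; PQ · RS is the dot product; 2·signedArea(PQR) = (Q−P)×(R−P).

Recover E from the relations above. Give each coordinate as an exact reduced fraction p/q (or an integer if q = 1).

E = (-11/3, 28/3)

1. E_x = -11/3  [2·signedArea(ECD) = 0 ∩ EA · BC = 65/3]
2. E_y = 28/3  [2·signedArea(ECD) = 0 ∩ EA · BC = 65/3]
   → E = (-11/3, 28/3)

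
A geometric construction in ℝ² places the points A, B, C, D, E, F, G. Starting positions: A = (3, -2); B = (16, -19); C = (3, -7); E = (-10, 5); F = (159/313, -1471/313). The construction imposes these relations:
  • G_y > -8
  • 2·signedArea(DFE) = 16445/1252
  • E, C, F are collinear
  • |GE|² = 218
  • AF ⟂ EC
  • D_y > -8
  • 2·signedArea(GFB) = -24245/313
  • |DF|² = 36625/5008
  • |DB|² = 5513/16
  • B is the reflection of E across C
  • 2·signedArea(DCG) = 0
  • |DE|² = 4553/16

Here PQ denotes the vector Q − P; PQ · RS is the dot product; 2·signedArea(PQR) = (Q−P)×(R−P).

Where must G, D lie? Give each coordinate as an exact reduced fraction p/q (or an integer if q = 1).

1. D_x = 549/313  [line -3036/313·x + -3289/313·y + -72105/1252 = 0 ∩ |DB|² = 5513/16]
2. D_y = -8889/1252  [line -3036/313·x + -3289/313·y + -72105/1252 = 0 ∩ |DB|² = 5513/16]
   → D = (549/313, -8889/1252)
3. G_x = -621/313  [2·signedArea(GFB) = -24245/313 ∩ 2·signedArea(DCG) = 0]
4. G_y = -2316/313  [2·signedArea(GFB) = -24245/313 ∩ 2·signedArea(DCG) = 0]
   → G = (-621/313, -2316/313)

D = (549/313, -8889/1252)
G = (-621/313, -2316/313)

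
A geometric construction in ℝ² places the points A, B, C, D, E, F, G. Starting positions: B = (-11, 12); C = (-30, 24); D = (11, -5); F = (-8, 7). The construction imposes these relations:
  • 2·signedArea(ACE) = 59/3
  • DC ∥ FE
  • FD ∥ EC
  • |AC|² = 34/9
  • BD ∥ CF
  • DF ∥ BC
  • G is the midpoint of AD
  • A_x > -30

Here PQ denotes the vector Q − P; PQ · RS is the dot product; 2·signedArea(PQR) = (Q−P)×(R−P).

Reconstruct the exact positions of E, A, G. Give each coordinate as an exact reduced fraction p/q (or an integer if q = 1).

A = (-29, 67/3)
E = (-49, 36)
G = (-9, 26/3)

1. E_x = -49  [FD ∥ EC ∩ DC ∥ FE]
2. E_y = 36  [FD ∥ EC ∩ DC ∥ FE]
   → E = (-49, 36)
3. A_x = -29  [line -12·x + -19·y + 229/3 = 0 ∩ |AC|² = 34/9]
4. A_y = 67/3  [line -12·x + -19·y + 229/3 = 0 ∩ |AC|² = 34/9]
   → A = (-29, 67/3)
5. G_x = -9  [G is the midpoint of AD]
6. G_y = 26/3  [G is the midpoint of AD]
   → G = (-9, 26/3)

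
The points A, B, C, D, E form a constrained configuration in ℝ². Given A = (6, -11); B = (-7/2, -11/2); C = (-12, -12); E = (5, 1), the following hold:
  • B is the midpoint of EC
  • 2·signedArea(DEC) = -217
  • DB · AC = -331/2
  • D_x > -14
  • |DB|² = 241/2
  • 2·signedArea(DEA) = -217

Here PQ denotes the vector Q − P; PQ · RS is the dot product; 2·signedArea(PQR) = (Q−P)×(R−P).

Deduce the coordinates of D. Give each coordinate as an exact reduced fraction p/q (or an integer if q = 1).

D = (-13, 0)

1. D_x = -13  [2·signedArea(DEC) = -217 ∩ 2·signedArea(DEA) = -217]
2. D_y = 0  [2·signedArea(DEC) = -217 ∩ 2·signedArea(DEA) = -217]
   → D = (-13, 0)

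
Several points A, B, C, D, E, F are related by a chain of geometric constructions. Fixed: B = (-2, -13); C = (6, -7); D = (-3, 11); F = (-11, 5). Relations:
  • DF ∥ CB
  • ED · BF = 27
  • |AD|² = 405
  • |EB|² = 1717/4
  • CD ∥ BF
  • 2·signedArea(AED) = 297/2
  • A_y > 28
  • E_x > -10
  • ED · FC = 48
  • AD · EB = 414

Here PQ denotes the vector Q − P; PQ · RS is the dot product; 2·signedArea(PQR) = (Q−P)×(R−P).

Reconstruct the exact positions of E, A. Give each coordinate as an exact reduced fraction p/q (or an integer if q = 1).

A = (-12, 29)
E = (-9, 13/2)

1. E_x = -9  [ED · FC = 48 ∩ ED · BF = 27]
2. E_y = 13/2  [ED · FC = 48 ∩ ED · BF = 27]
   → E = (-9, 13/2)
3. A_x = -12  [AD · EB = 414 ∩ 2·signedArea(AED) = 297/2]
4. A_y = 29  [AD · EB = 414 ∩ 2·signedArea(AED) = 297/2]
   → A = (-12, 29)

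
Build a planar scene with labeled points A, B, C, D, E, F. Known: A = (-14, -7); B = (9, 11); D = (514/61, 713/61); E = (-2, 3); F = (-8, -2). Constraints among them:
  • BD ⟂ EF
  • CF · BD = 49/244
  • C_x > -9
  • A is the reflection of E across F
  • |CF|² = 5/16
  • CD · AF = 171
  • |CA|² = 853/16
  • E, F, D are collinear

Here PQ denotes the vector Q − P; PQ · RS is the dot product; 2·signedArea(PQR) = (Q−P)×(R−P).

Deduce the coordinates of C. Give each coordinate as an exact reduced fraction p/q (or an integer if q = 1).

1. C_x = -33/4  [CD · AF = 171 ∩ CF · BD = 49/244]
2. C_y = -5/2  [CD · AF = 171 ∩ CF · BD = 49/244]
   → C = (-33/4, -5/2)

C = (-33/4, -5/2)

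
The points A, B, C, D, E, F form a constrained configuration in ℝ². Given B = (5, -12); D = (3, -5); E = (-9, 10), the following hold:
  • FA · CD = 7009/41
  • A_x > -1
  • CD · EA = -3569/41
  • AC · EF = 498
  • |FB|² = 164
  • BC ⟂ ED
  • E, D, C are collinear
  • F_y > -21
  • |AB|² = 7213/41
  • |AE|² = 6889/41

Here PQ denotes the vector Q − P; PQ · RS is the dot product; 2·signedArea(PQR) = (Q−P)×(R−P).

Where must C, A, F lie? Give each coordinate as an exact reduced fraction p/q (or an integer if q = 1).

A = (-37/41, -5/41)
C = (295/41, -420/41)
F = (15, -20)

1. C_x = 295/41  [E, D, C are collinear ∩ BC ⟂ ED]
2. C_y = -420/41  [E, D, C are collinear ∩ BC ⟂ ED]
   → C = (295/41, -420/41)
3. A_x = -37/41  [line -172/41·x + 215/41·y + -129/41 = 0 ∩ |AE|² = 6889/41]
4. A_y = -5/41  [line -172/41·x + 215/41·y + -129/41 = 0 ∩ |AE|² = 6889/41]
   → A = (-37/41, -5/41)
5. F_x = 15  [line 332/41·x + -415/41·y + -13280/41 = 0 ∩ |FB|² = 164]
6. F_y = -20  [line 332/41·x + -415/41·y + -13280/41 = 0 ∩ |FB|² = 164]
   → F = (15, -20)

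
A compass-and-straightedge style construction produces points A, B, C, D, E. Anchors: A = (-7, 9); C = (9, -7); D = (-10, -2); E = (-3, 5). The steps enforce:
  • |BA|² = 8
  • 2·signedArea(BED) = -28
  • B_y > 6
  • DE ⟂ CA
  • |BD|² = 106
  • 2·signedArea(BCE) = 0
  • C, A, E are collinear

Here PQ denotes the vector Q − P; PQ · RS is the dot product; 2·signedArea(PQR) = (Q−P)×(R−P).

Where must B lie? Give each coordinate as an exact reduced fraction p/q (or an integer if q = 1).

B = (-5, 7)

1. B_x = -5  [2·signedArea(BCE) = 0 ∩ 2·signedArea(BED) = -28]
2. B_y = 7  [2·signedArea(BCE) = 0 ∩ 2·signedArea(BED) = -28]
   → B = (-5, 7)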